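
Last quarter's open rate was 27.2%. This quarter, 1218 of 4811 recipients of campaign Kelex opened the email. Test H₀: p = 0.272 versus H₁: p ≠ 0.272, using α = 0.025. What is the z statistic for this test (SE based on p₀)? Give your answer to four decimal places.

p̂ = 1218/4811 = 0.2531698.
Under H₀, SE = √(0.272·0.728/4811) = √(4.1159e-05) = 0.0064155.
z = (0.2531698 − 0.272)/0.0064155 = -0.0188302/0.0064155 = -2.9351.
Two-sided p-value ≈ 2·Φ(−2.935) = 0.0033. With α = 0.025, reject H₀.

z = -2.9351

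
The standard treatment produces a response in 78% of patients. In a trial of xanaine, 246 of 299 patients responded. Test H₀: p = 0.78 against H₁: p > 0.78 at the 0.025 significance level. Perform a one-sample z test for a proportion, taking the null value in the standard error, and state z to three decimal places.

z = 1.784

p̂ = 246/299 = 0.82274.
Under H₀, SE = √(0.78·0.22/299) = √(0.000573913) = 0.02396.
z = (0.82274 − 0.78)/0.02396 = 0.04274/0.02396 = 1.784.
p-value = P(Z > 1.784) ≈ 0.0372; since p > α = 0.025, fail to reject H₀.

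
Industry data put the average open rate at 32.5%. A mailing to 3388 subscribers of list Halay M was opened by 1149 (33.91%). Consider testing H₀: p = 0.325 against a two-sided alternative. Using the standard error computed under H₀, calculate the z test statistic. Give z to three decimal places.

z = 1.757

p̂ = 1149/3388 ≈ 0.33914.
Under H₀, SE = √(0.325·0.675/3388) = √(6.47506e-05) = 0.00805.
z = (0.33914 − 0.325)/0.00805 = 0.01414/0.00805 = 1.757.
Two-sided p-value ≈ 2·Φ(−1.757) = 0.0789.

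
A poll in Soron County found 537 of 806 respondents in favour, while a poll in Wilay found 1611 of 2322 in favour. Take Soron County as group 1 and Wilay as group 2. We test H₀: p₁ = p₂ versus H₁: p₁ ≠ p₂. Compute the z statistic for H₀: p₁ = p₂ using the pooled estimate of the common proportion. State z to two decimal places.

p̂₁ = 537/806 = 0.6663, p̂₂ = 1611/2322 = 0.6938.
Pooled p̂ = (537+1611)/(806+2322) = 2148/3128 = 0.6867.
SE = √(p̂(1−p̂)(1/n₁+1/n₂)) = √(0.6867·0.3133·0.00167136) = √(0.000359581) = 0.0190.
z = (0.6663 − 0.6938)/0.0190 = -0.0275/0.0190 = -1.45.

z = -1.45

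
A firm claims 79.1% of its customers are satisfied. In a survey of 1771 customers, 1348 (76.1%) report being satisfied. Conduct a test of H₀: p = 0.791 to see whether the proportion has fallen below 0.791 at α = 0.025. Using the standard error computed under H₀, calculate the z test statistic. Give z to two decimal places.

z = -3.09

p̂ = 1348/1771 ≈ 0.76115.
Standard error under H₀: √(0.791×0.209/1771) = 0.00966.
z = (0.76115 − 0.791)/0.00966 = -0.02985/0.00966 = -3.09.
p-value = P(Z < -3.089) ≈ 0.0010, so at α = 0.025 we reject H₀.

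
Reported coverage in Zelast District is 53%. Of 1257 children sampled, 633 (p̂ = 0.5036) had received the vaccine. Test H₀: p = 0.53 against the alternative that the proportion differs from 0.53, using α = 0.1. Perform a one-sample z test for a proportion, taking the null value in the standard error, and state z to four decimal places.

z = -1.8768

p̂ = 633/1257 ≈ 0.503580.
Standard error under H₀: √(0.53×0.47/1257) = 0.014077.
z = (0.503580 − 0.53)/0.014077 = -0.026420/0.014077 = -1.8768.
Two-sided p-value ≈ 2·Φ(−1.877) = 0.0605; since p < α = 0.1, reject H₀.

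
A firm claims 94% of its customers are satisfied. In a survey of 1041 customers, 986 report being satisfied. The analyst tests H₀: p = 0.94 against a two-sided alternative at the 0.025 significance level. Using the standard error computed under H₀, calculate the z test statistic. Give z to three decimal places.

z = 0.974

p̂ = 986/1041 = 0.94717.
SE = √(p₀(1−p₀)/n) = √(0.0564/1041) = 0.00736.
z = (0.94717 − 0.94)/0.00736 = 0.00717/0.00736 = 0.974.
p-value = 2·P(Z > 0.974) ≈ 0.3303, so at α = 0.025 we fail to reject H₀.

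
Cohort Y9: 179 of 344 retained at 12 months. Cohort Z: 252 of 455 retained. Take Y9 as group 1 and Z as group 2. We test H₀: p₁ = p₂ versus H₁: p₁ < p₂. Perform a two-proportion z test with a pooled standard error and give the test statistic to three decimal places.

z = -0.941

p̂₁ = 179/344 ≈ 0.52035, p̂₂ = 252/455 ≈ 0.55385.
Pooled p̂ = (179+252)/(344+455) = 431/799 = 0.53942.
SE = √(p̂(1−p̂)(1/n₁+1/n₂)) = √(0.53942·0.46058·0.00510478) = √(0.00126826) = 0.03561.
z = (0.52035 − 0.55385)/0.03561 = -0.03350/0.03561 = -0.941.
p-value = P(Z < -0.941) ≈ 0.1735.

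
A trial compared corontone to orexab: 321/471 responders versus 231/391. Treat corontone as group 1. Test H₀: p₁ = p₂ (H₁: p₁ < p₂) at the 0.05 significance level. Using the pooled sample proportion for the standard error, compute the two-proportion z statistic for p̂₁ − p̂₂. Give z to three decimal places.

z = 2.764

p̂₁ = 321/471 ≈ 0.68153, p̂₂ = 231/391 ≈ 0.59079.
Pooled p̂ = (321+231)/(471+391) = 552/862 = 0.64037.
SE = √(p̂(1−p̂)(1/n₁+1/n₂)) = √(0.64037·0.35963·0.00468069) = √(0.00107794) = 0.03283.
z = (0.68153 − 0.59079)/0.03283 = 0.09074/0.03283 = 2.764.
p-value = P(Z < 2.764) ≈ 0.9971; since p > α = 0.05, fail to reject H₀.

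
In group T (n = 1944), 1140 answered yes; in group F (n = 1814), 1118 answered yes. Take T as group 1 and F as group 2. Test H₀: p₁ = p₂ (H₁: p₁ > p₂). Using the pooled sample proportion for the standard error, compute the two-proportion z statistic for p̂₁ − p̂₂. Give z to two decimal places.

p̂₁ = 1140/1944 ≈ 0.5864, p̂₂ = 1118/1814 ≈ 0.6163.
Pooled p̂ = (1140+1118)/(1944+1814) = 2258/3758 = 0.6009.
SE = √(0.239829 × 0.00106567) = 0.0160.
z = (0.5864 − 0.6163)/0.0160 = -0.0299/0.0160 = -1.87.

z = -1.87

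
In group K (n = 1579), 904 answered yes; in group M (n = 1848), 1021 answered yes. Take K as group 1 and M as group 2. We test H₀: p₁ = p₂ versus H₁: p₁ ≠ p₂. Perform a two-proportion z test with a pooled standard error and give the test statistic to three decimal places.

p̂₁ = 904/1579 ≈ 0.57251, p̂₂ = 1021/1848 ≈ 0.55249.
Pooled p̂ = (904+1021)/(1579+1848) = 1925/3427 = 0.56172.
SE = √(0.246191 × 0.00117444) = 0.01700.
z = (0.57251 − 0.55249)/0.01700 = 0.02002/0.01700 = 1.178.

z = 1.178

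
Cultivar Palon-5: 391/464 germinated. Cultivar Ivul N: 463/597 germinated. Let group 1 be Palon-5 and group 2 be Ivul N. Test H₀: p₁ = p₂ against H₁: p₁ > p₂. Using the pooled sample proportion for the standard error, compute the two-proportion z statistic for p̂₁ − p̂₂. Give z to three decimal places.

z = 2.737

p̂₁ = 391/464 = 0.84267, p̂₂ = 463/597 = 0.77554.
Pooled p̂ = (391+463)/(464+597) = 854/1061 = 0.80490.
SE = √(0.157035 × 0.00383021) = 0.02453.
z = (0.84267 − 0.77554)/0.02453 = 0.06713/0.02453 = 2.737.
p-value = P(Z > 2.737) ≈ 0.0031.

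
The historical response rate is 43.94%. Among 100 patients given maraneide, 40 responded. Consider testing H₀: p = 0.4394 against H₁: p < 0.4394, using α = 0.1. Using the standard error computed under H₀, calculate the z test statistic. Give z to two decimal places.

p̂ = 40/100 ≈ 0.4000.
Standard error under H₀: √(0.4394×0.5606/100) = 0.0496.
z = (0.4000 − 0.4394)/0.0496 = -0.0394/0.0496 = -0.79.
p-value = P(Z < -0.794) ≈ 0.2136. With α = 0.1, fail to reject H₀.

z = -0.79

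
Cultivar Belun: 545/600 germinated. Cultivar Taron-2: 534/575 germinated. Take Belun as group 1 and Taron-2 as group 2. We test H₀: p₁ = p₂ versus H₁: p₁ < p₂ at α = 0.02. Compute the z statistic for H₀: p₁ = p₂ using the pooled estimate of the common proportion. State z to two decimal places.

p̂₁ = 545/600 ≈ 0.90833, p̂₂ = 534/575 ≈ 0.92870.
Pooled p̂ = (545+534)/(600+575) = 1079/1175 = 0.91830.
SE = √(0.0750269 × 0.0034058) = 0.01599.
z = (0.90833 − 0.92870)/0.01599 = -0.02037/0.01599 = -1.27.
p-value = P(Z < -1.274) ≈ 0.1014; since p > α = 0.02, fail to reject H₀.

z = -1.27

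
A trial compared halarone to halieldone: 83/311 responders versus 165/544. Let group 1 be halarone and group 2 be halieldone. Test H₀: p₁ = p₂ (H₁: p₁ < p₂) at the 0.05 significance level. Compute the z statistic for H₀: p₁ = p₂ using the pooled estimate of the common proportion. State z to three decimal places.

p̂₁ = 83/311 = 0.26688, p̂₂ = 165/544 = 0.30331.
Pooled p̂ = (83+165)/(311+544) = 248/855 = 0.29006.
SE = √(p̂(1−p̂)(1/n₁+1/n₂)) = √(0.29006·0.70994·0.00505367) = √(0.00104067) = 0.03226.
z = (0.26688 − 0.30331)/0.03226 = -0.03643/0.03226 = -1.129.
p-value = P(Z < -1.129) ≈ 0.1294, so at α = 0.05 we fail to reject H₀.

z = -1.129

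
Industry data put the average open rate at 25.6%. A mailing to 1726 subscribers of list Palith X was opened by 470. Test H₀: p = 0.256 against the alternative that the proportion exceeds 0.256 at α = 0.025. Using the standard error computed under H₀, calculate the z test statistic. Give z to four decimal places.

p̂ = 470/1726 = 0.272306.
Under H₀, SE = √(0.256·0.744/1726) = √(0.00011035) = 0.010505.
z = (0.272306 − 0.256)/0.010505 = 0.016306/0.010505 = 1.5522.
p-value = P(Z > 1.552) ≈ 0.0603; since p > α = 0.025, fail to reject H₀.

z = 1.5522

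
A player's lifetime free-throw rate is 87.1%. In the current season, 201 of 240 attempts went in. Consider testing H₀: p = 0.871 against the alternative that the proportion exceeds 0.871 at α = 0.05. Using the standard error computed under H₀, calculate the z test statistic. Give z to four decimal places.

z = -1.5483

p̂ = 201/240 = 0.837500.
SE = √(p₀(1−p₀)/n) = √(0.11236/240) = 0.021637.
z = (0.837500 − 0.871)/0.021637 = -0.033500/0.021637 = -1.5483.
p-value = P(Z > -1.548) ≈ 0.9392, so at α = 0.05 we fail to reject H₀.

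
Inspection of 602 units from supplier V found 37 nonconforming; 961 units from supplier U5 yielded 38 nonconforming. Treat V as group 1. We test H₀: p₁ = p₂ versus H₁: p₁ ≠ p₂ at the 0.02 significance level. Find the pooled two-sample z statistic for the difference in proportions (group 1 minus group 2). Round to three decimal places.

p̂₁ = 37/602 ≈ 0.06146, p̂₂ = 38/961 ≈ 0.03954.
Pooled p̂ = (37+38)/(602+961) = 75/1563 = 0.04798.
SE = √(0.0456821 × 0.00270171) = 0.01111.
z = (0.06146 − 0.03954)/0.01111 = 0.02192/0.01111 = 1.973.
Two-sided p-value ≈ 2·Φ(−1.973) = 0.0485; since p > α = 0.02, fail to reject H₀.

z = 1.973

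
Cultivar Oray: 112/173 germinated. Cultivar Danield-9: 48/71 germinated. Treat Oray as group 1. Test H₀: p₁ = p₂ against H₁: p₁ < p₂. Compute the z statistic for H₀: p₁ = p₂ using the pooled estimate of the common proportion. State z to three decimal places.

z = -0.428

p̂₁ = 112/173 = 0.64740, p̂₂ = 48/71 = 0.67606.
Pooled p̂ = (112+48)/(173+71) = 160/244 = 0.65574.
SE = √(0.225746 × 0.0198649) = 0.06697.
z = (0.64740 − 0.67606)/0.06697 = -0.02866/0.06697 = -0.428.
p-value = P(Z < -0.428) ≈ 0.3343.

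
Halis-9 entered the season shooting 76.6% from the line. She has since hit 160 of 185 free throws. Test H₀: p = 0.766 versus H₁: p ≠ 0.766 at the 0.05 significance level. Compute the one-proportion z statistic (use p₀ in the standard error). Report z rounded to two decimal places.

p̂ = 160/185 = 0.8649.
Under H₀, SE = √(0.766·0.234/185) = √(0.000968886) = 0.0311.
z = (0.8649 − 0.766)/0.0311 = 0.0989/0.0311 = 3.18.
Two-sided p-value ≈ 2·Φ(−3.176) = 0.0015, so at α = 0.05 we reject H₀.

z = 3.18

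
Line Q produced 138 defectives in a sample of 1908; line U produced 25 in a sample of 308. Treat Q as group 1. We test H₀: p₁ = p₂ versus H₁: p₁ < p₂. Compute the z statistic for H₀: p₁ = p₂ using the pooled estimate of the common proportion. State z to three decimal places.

z = -0.552

p̂₁ = 138/1908 ≈ 0.072327, p̂₂ = 25/308 ≈ 0.081169.
Pooled p̂ = (138+25)/(1908+308) = 163/2216 = 0.073556.
SE = √(0.0681455 × 0.00377086) = 0.016030.
z = (0.072327 − 0.081169)/0.016030 = -0.008842/0.016030 = -0.552.
p-value = P(Z < -0.552) ≈ 0.2906.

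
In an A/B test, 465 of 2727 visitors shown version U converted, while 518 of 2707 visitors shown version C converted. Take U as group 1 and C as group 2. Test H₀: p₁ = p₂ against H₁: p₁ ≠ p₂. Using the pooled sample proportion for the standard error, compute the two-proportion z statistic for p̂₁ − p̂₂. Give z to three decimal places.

z = -1.995

p̂₁ = 465/2727 = 0.170517, p̂₂ = 518/2707 = 0.191356.
Pooled p̂ = (465+518)/(2727+2707) = 983/5434 = 0.180898.
SE = √(0.148174 × 0.000736116) = 0.010444.
z = (0.170517 − 0.191356)/0.010444 = -0.020839/0.010444 = -1.995.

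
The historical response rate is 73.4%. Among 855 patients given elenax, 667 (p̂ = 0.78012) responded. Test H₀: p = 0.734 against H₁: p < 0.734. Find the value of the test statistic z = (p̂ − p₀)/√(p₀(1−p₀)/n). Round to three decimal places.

z = 3.052

p̂ = 667/855 ≈ 0.78012.
SE = √(p₀(1−p₀)/n) = √(0.19524/855) = 0.01511.
z = (0.78012 − 0.734)/0.01511 = 0.04612/0.01511 = 3.052.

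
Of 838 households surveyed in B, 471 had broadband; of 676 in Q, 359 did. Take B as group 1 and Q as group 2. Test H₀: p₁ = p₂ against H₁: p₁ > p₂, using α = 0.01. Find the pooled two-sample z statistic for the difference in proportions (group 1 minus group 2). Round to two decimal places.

p̂₁ = 471/838 ≈ 0.56205, p̂₂ = 359/676 ≈ 0.53107.
Pooled p̂ = (471+359)/(838+676) = 830/1514 = 0.54822.
SE = √(p̂(1−p̂)(1/n₁+1/n₂)) = √(0.54822·0.45178·0.00267261) = √(0.000661938) = 0.02573.
z = (0.56205 − 0.53107)/0.02573 = 0.03098/0.02573 = 1.20.
p-value = P(Z > 1.204) ≈ 0.1142; since p > α = 0.01, fail to reject H₀.

z = 1.20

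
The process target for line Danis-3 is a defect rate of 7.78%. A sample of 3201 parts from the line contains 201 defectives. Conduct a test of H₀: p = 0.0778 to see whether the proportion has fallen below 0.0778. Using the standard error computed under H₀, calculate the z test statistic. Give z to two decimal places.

z = -3.17

p̂ = 201/3201 = 0.06279.
Under H₀, SE = √(0.0778·0.9222/3201) = √(2.2414e-05) = 0.00473.
z = (0.06279 − 0.0778)/0.00473 = -0.01501/0.00473 = -3.17.
p-value = P(Z < -3.170) ≈ 0.0008.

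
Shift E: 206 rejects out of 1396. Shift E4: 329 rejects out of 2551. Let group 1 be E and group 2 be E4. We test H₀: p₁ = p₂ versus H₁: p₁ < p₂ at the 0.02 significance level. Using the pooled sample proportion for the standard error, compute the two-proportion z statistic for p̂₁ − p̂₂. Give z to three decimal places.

p̂₁ = 206/1396 = 0.147564, p̂₂ = 329/2551 = 0.128969.
Pooled p̂ = (206+329)/(1396+2551) = 535/3947 = 0.135546.
SE = √(0.117173 × 0.00110834) = 0.011396.
z = (0.147564 − 0.128969)/0.011396 = 0.018595/0.011396 = 1.632.
p-value = P(Z < 1.632) ≈ 0.9486, so at α = 0.02 we fail to reject H₀.

z = 1.632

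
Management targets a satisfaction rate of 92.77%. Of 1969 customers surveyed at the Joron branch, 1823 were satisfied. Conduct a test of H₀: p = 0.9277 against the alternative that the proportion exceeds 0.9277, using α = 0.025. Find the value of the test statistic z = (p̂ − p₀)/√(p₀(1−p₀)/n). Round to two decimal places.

z = -0.32

p̂ = 1823/1969 ≈ 0.92585.
SE = √(p₀(1−p₀)/n) = √(0.067073/1969) = 0.00584.
z = (0.92585 − 0.9277)/0.00584 = -0.00185/0.00584 = -0.32.
p-value = P(Z > -0.317) ≈ 0.6243. With α = 0.025, fail to reject H₀.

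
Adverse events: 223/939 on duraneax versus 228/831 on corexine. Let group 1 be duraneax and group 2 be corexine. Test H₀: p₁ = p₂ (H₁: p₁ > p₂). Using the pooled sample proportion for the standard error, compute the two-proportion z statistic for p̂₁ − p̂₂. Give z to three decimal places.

z = -1.777

p̂₁ = 223/939 ≈ 0.23749, p̂₂ = 228/831 ≈ 0.27437.
Pooled p̂ = (223+228)/(939+831) = 451/1770 = 0.25480.
SE = √(p̂(1−p̂)(1/n₁+1/n₂)) = √(0.25480·0.74520·0.00226833) = √(0.000430707) = 0.02075.
z = (0.23749 − 0.27437)/0.02075 = -0.03688/0.02075 = -1.777.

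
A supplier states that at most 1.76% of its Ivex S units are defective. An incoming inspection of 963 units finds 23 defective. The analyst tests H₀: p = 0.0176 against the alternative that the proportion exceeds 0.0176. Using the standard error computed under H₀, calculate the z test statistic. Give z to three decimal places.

p̂ = 23/963 ≈ 0.023884.
Under H₀, SE = √(0.0176·0.9824/963) = √(1.79546e-05) = 0.004237.
z = (0.023884 − 0.0176)/0.004237 = 0.006284/0.004237 = 1.483.

z = 1.483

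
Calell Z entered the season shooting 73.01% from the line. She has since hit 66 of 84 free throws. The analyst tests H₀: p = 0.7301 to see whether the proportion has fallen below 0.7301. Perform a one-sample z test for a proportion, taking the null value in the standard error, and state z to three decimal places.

p̂ = 66/84 = 0.78571.
Under H₀, SE = √(0.7301·0.2699/84) = √(0.00234588) = 0.04843.
z = (0.78571 − 0.7301)/0.04843 = 0.05561/0.04843 = 1.148.
p-value = P(Z < 1.148) ≈ 0.8746.

z = 1.148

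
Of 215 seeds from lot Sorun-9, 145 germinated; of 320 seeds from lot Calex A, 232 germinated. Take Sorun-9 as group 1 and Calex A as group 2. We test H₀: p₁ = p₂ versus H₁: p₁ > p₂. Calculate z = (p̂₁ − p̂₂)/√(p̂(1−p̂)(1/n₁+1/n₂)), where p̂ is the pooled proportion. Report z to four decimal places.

p̂₁ = 145/215 ≈ 0.674419, p̂₂ = 232/320 ≈ 0.725000.
Pooled p̂ = (145+232)/(215+320) = 377/535 = 0.704673.
SE = √(p̂(1−p̂)(1/n₁+1/n₂)) = √(0.704673·0.295327·0.00777616) = √(0.00161829) = 0.040228.
z = (0.674419 − 0.725000)/0.040228 = -0.050581/0.040228 = -1.2574.
p-value = P(Z > -1.257) ≈ 0.8957.

z = -1.2574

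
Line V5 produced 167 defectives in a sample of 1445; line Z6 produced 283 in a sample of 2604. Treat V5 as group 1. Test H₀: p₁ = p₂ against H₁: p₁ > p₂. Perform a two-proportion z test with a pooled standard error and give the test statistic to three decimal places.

p̂₁ = 167/1445 = 0.11557, p̂₂ = 283/2604 = 0.10868.
Pooled p̂ = (167+283)/(1445+2604) = 450/4049 = 0.11114.
SE = √(0.0987868 × 0.00107607) = 0.01031.
z = (0.11557 − 0.10868)/0.01031 = 0.00689/0.01031 = 0.668.

z = 0.668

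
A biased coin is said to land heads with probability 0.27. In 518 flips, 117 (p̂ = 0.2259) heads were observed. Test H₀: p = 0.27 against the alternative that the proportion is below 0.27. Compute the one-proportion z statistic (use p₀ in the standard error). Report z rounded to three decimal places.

z = -2.262

p̂ = 117/518 = 0.22587.
Under H₀, SE = √(0.27·0.73/518) = √(0.000380502) = 0.01951.
z = (0.22587 − 0.27)/0.01951 = -0.04413/0.01951 = -2.262.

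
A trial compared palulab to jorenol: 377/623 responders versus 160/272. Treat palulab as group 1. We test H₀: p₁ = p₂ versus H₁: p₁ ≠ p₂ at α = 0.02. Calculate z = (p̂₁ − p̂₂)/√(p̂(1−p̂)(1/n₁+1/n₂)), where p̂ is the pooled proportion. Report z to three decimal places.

z = 0.475

p̂₁ = 377/623 ≈ 0.60514, p̂₂ = 160/272 ≈ 0.58824.
Pooled p̂ = (377+160)/(623+272) = 537/895 = 0.60000.
SE = √(p̂(1−p̂)(1/n₁+1/n₂)) = √(0.60000·0.40000·0.00528161) = √(0.00126759) = 0.03560.
z = (0.60514 − 0.58824)/0.03560 = 0.01690/0.03560 = 0.475.
Two-sided p-value ≈ 2·Φ(−0.475) = 0.6350; since p > α = 0.02, fail to reject H₀.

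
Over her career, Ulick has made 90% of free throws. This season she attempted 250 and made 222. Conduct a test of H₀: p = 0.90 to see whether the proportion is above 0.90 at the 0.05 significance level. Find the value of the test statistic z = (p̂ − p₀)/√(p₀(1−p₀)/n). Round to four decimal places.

p̂ = 222/250 ≈ 0.8880000.
Under H₀, SE = √(0.9·0.1/250) = √(0.00036) = 0.0189737.
z = (0.8880000 − 0.9)/0.0189737 = -0.0120000/0.0189737 = -0.6325.
p-value = P(Z > -0.632) ≈ 0.7365, so at α = 0.05 we fail to reject H₀.

z = -0.6325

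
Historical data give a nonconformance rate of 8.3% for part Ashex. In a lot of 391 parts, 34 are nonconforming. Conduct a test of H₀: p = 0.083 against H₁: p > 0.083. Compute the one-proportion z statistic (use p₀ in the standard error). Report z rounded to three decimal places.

z = 0.284

p̂ = 34/391 ≈ 0.08696.
Standard error under H₀: √(0.083×0.917/391) = 0.01395.
z = (0.08696 − 0.083)/0.01395 = 0.00396/0.01395 = 0.284.
p-value = P(Z > 0.284) ≈ 0.3884.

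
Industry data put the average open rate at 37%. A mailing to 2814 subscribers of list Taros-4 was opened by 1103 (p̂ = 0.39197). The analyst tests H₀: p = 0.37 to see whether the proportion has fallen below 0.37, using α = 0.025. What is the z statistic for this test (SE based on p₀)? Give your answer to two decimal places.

p̂ = 1103/2814 ≈ 0.39197.
Under H₀, SE = √(0.37·0.63/2814) = √(8.28358e-05) = 0.00910.
z = (0.39197 − 0.37)/0.00910 = 0.02197/0.00910 = 2.41.
p-value = P(Z < 2.414) ≈ 0.9921; since p > α = 0.025, fail to reject H₀.

z = 2.41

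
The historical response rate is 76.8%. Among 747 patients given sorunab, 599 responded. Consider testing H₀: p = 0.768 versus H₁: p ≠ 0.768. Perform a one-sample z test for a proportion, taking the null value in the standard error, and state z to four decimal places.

z = 2.1933

p̂ = 599/747 ≈ 0.801874.
Standard error under H₀: √(0.768×0.232/747) = 0.015444.
z = (0.801874 − 0.768)/0.015444 = 0.033874/0.015444 = 2.1933.
p-value = 2·P(Z > 2.193) ≈ 0.0283.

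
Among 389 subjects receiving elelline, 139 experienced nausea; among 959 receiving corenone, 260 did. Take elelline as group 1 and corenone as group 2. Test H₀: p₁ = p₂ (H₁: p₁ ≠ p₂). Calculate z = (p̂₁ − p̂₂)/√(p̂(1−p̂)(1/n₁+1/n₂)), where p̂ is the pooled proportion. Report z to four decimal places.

p̂₁ = 139/389 = 0.3573265, p̂₂ = 260/959 = 0.2711157.
Pooled p̂ = (139+260)/(389+959) = 399/1348 = 0.2959941.
SE = √(0.208382 × 0.00361345) = 0.0274404.
z = (0.3573265 − 0.2711157)/0.0274404 = 0.0862108/0.0274404 = 3.1417.
Two-sided p-value ≈ 2·Φ(−3.142) = 0.0017.

z = 3.1417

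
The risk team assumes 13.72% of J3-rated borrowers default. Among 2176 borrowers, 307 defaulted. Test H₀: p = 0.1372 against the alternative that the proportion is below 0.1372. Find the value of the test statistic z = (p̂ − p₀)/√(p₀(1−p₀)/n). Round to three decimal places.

p̂ = 307/2176 = 0.141085.
SE = √(p₀(1−p₀)/n) = √(0.11838/2176) = 0.007376.
z = (0.141085 − 0.1372)/0.007376 = 0.003885/0.007376 = 0.527.
p-value = P(Z < 0.527) ≈ 0.7008.

z = 0.527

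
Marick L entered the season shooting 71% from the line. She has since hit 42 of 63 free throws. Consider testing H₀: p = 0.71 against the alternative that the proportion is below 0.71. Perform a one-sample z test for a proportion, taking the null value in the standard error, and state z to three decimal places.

p̂ = 42/63 = 0.66667.
Under H₀, SE = √(0.71·0.29/63) = √(0.00326825) = 0.05717.
z = (0.66667 − 0.71)/0.05717 = -0.04333/0.05717 = -0.758.

z = -0.758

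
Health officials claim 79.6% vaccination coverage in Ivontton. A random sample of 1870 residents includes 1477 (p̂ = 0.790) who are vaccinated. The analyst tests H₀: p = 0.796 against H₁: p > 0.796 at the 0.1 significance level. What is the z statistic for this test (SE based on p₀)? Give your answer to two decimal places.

p̂ = 1477/1870 ≈ 0.78984.
Standard error under H₀: √(0.796×0.204/1870) = 0.00932.
z = (0.78984 − 0.796)/0.00932 = -0.00616/0.00932 = -0.66.
p-value = P(Z > -0.661) ≈ 0.7457. With α = 0.1, fail to reject H₀.

z = -0.66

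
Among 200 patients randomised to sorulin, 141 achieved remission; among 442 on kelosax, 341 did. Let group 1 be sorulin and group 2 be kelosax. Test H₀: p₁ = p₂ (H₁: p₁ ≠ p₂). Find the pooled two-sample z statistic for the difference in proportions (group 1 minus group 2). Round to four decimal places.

z = -1.8038

p̂₁ = 141/200 ≈ 0.705000, p̂₂ = 341/442 ≈ 0.771493.
Pooled p̂ = (141+341)/(200+442) = 482/642 = 0.750779.
SE = √(p̂(1−p̂)(1/n₁+1/n₂)) = √(0.750779·0.249221·0.00726244) = √(0.00135888) = 0.036863.
z = (0.705000 − 0.771493)/0.036863 = -0.066493/0.036863 = -1.8038.
p-value = 2·P(Z > 1.804) ≈ 0.0713.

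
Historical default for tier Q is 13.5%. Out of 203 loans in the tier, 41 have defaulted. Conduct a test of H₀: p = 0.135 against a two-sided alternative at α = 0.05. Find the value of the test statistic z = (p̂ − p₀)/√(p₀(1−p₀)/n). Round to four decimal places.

p̂ = 41/203 ≈ 0.201970.
Standard error under H₀: √(0.135×0.865/203) = 0.023984.
z = (0.201970 − 0.135)/0.023984 = 0.066970/0.023984 = 2.7923.
p-value = 2·P(Z > 2.792) ≈ 0.0052. With α = 0.05, reject H₀.

z = 2.7923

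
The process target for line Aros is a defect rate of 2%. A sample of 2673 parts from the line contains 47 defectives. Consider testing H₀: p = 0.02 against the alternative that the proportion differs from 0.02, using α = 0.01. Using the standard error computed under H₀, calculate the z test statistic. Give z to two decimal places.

p̂ = 47/2673 ≈ 0.0176.
Standard error under H₀: √(0.02×0.98/2673) = 0.0027.
z = (0.0176 − 0.02)/0.0027 = -0.0024/0.0027 = -0.89.
Two-sided p-value ≈ 2·Φ(−0.892) = 0.3721; since p > α = 0.01, fail to reject H₀.

z = -0.89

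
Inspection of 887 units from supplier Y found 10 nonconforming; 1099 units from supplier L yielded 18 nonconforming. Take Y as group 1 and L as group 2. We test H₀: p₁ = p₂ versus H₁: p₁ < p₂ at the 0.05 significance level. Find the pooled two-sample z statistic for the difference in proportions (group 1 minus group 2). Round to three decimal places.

z = -0.959

p̂₁ = 10/887 = 0.011274, p̂₂ = 18/1099 = 0.016379.
Pooled p̂ = (10+18)/(887+1099) = 28/1986 = 0.014099.
SE = √(p̂(1−p̂)(1/n₁+1/n₂)) = √(0.014099·0.985901·0.00203731) = √(2.83185e-05) = 0.005322.
z = (0.011274 − 0.016379)/0.005322 = -0.005105/0.005322 = -0.959.
p-value = P(Z < -0.959) ≈ 0.1687, so at α = 0.05 we fail to reject H₀.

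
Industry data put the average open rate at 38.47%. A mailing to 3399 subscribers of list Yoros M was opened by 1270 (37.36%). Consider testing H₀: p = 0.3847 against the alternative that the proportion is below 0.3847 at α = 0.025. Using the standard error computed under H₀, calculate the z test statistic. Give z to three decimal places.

z = -1.325

p̂ = 1270/3399 ≈ 0.37364.
SE = √(p₀(1−p₀)/n) = √(0.23671/3399) = 0.00835.
z = (0.37364 − 0.3847)/0.00835 = -0.01106/0.00835 = -1.325.
p-value = P(Z < -1.325) ≈ 0.0925, so at α = 0.025 we fail to reject H₀.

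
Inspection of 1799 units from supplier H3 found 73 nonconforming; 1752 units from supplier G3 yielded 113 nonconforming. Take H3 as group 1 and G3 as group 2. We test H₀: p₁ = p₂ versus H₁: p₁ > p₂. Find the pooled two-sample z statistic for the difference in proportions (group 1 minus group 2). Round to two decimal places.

p̂₁ = 73/1799 ≈ 0.04058, p̂₂ = 113/1752 ≈ 0.06450.
Pooled p̂ = (73+113)/(1799+1752) = 186/3551 = 0.05238.
SE = √(p̂(1−p̂)(1/n₁+1/n₂)) = √(0.05238·0.94762·0.00112664) = √(5.59219e-05) = 0.00748.
z = (0.04058 − 0.06450)/0.00748 = -0.02392/0.00748 = -3.20.

z = -3.20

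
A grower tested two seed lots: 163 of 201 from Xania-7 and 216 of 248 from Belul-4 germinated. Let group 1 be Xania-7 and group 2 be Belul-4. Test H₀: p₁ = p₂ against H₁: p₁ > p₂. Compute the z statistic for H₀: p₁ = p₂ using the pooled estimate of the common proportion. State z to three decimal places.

z = -1.743

p̂₁ = 163/201 = 0.81095, p̂₂ = 216/248 = 0.87097.
Pooled p̂ = (163+216)/(201+248) = 379/449 = 0.84410.
SE = √(p̂(1−p̂)(1/n₁+1/n₂)) = √(0.84410·0.15590·0.00900738) = √(0.00118534) = 0.03443.
z = (0.81095 − 0.87097)/0.03443 = -0.06002/0.03443 = -1.743.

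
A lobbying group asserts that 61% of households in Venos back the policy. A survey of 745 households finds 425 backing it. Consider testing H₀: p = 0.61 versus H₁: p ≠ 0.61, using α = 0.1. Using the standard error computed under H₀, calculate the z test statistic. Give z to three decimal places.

p̂ = 425/745 = 0.57047.
Under H₀, SE = √(0.61·0.39/745) = √(0.000319329) = 0.01787.
z = (0.57047 − 0.61)/0.01787 = -0.03953/0.01787 = -2.212.
p-value = 2·P(Z > 2.212) ≈ 0.0270. With α = 0.1, reject H₀.

z = -2.212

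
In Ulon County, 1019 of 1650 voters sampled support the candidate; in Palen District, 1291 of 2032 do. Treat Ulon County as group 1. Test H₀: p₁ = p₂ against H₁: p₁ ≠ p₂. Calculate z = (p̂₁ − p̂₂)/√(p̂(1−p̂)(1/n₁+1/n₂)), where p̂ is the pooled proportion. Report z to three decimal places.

p̂₁ = 1019/1650 = 0.61758, p̂₂ = 1291/2032 = 0.63533.
Pooled p̂ = (1019+1291)/(1650+2032) = 2310/3682 = 0.62738.
SE = √(p̂(1−p̂)(1/n₁+1/n₂)) = √(0.62738·0.37262·0.00109819) = √(0.000256729) = 0.01602.
z = (0.61758 − 0.63533)/0.01602 = -0.01775/0.01602 = -1.108.

z = -1.108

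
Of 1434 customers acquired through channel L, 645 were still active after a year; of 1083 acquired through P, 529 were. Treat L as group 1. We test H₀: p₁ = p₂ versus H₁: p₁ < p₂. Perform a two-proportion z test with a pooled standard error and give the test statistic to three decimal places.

p̂₁ = 645/1434 = 0.449791, p̂₂ = 529/1083 = 0.488458.
Pooled p̂ = (645+529)/(1434+1083) = 1174/2517 = 0.466428.
SE = √(p̂(1−p̂)(1/n₁+1/n₂)) = √(0.466428·0.533572·0.00162071) = √(0.000403351) = 0.020084.
z = (0.449791 − 0.488458)/0.020084 = -0.038667/0.020084 = -1.925.
p-value = P(Z < -1.925) ≈ 0.0271.

z = -1.925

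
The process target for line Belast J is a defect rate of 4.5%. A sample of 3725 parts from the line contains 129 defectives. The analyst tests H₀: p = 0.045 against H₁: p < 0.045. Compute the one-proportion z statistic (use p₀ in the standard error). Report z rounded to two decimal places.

z = -3.05

p̂ = 129/3725 = 0.03463.
Standard error under H₀: √(0.045×0.955/3725) = 0.00340.
z = (0.03463 − 0.045)/0.00340 = -0.01037/0.00340 = -3.05.
p-value = P(Z < -3.053) ≈ 0.0011.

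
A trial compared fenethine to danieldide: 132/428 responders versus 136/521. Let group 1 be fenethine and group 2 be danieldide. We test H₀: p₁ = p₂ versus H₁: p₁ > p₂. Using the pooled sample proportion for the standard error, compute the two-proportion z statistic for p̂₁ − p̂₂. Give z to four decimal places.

p̂₁ = 132/428 = 0.308411, p̂₂ = 136/521 = 0.261036.
Pooled p̂ = (132+136)/(428+521) = 268/949 = 0.282403.
SE = √(0.202651 × 0.00425583) = 0.029368.
z = (0.308411 − 0.261036)/0.029368 = 0.047375/0.029368 = 1.6132.

z = 1.6132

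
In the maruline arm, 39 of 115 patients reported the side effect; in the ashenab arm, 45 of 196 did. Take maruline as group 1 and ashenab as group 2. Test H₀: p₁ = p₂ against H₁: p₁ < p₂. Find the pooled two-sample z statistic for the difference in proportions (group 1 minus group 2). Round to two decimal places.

z = 2.10

p̂₁ = 39/115 ≈ 0.3391, p̂₂ = 45/196 ≈ 0.2296.
Pooled p̂ = (39+45)/(115+196) = 84/311 = 0.2701.
SE = √(0.197144 × 0.0137977) = 0.0522.
z = (0.3391 − 0.2296)/0.0522 = 0.1095/0.0522 = 2.10.
p-value = P(Z < 2.100) ≈ 0.9821.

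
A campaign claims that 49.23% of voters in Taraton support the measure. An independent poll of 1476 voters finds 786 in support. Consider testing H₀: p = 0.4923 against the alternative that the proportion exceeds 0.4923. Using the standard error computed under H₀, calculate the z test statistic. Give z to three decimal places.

z = 3.091

p̂ = 786/1476 ≈ 0.53252.
SE = √(p₀(1−p₀)/n) = √(0.24994/1476) = 0.01301.
z = (0.53252 − 0.4923)/0.01301 = 0.04022/0.01301 = 3.091.
p-value = P(Z > 3.091) ≈ 0.0010.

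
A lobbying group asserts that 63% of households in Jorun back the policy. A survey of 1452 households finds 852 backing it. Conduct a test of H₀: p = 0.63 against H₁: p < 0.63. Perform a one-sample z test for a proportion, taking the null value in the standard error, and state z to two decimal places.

z = -3.41

p̂ = 852/1452 = 0.58678.
Under H₀, SE = √(0.63·0.37/1452) = √(0.000160537) = 0.01267.
z = (0.58678 − 0.63)/0.01267 = -0.04322/0.01267 = -3.41.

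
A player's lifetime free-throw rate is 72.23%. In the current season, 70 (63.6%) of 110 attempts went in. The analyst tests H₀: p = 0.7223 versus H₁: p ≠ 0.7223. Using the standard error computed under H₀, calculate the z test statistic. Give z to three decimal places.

p̂ = 70/110 = 0.636364.
Under H₀, SE = √(0.7223·0.2777/110) = √(0.00182348) = 0.042702.
z = (0.636364 − 0.7223)/0.042702 = -0.085936/0.042702 = -2.012.
Two-sided p-value ≈ 2·Φ(−2.012) = 0.0442.

z = -2.012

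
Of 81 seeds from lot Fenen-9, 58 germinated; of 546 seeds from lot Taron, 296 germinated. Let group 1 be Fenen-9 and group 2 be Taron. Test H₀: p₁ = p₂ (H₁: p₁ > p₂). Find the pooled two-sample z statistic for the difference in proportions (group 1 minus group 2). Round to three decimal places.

p̂₁ = 58/81 ≈ 0.71605, p̂₂ = 296/546 ≈ 0.54212.
Pooled p̂ = (58+296)/(81+546) = 354/627 = 0.56459.
SE = √(p̂(1−p̂)(1/n₁+1/n₂)) = √(0.56459·0.43541·0.0141772) = √(0.00348514) = 0.05904.
z = (0.71605 − 0.54212)/0.05904 = 0.17393/0.05904 = 2.946.

z = 2.946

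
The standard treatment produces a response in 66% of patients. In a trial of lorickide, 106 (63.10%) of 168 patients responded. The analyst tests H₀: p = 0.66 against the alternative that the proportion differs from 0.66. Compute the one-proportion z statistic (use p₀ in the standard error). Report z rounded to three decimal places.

p̂ = 106/168 = 0.63095.
Standard error under H₀: √(0.66×0.34/168) = 0.03655.
z = (0.63095 − 0.66)/0.03655 = -0.02905/0.03655 = -0.795.
p-value = 2·P(Z > 0.795) ≈ 0.4267.

z = -0.795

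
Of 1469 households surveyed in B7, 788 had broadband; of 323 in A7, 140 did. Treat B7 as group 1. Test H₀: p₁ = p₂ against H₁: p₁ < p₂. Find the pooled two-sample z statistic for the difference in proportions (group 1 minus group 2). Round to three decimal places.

z = 3.354

p̂₁ = 788/1469 ≈ 0.536419, p̂₂ = 140/323 ≈ 0.433437.
Pooled p̂ = (788+140)/(1469+323) = 928/1792 = 0.517857.
SE = √(p̂(1−p̂)(1/n₁+1/n₂)) = √(0.517857·0.482143·0.00377671) = √(0.000942973) = 0.030708.
z = (0.536419 − 0.433437)/0.030708 = 0.102982/0.030708 = 3.354.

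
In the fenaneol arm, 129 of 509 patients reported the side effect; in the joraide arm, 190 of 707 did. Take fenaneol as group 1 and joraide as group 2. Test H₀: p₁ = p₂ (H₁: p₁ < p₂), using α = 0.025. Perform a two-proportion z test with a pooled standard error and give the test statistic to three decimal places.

z = -0.598

p̂₁ = 129/509 = 0.25344, p̂₂ = 190/707 = 0.26874.
Pooled p̂ = (129+190)/(509+707) = 319/1216 = 0.26234.
SE = √(p̂(1−p̂)(1/n₁+1/n₂)) = √(0.26234·0.73766·0.00337906) = √(0.000653902) = 0.02557.
z = (0.25344 − 0.26874)/0.02557 = -0.01530/0.02557 = -0.598.
p-value = P(Z < -0.598) ≈ 0.2748. With α = 0.025, fail to reject H₀.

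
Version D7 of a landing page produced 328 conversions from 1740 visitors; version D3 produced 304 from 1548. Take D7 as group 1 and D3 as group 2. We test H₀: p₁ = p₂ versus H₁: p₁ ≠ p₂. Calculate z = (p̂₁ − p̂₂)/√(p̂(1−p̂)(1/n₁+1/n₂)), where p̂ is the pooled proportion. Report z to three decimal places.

p̂₁ = 328/1740 ≈ 0.18851, p̂₂ = 304/1548 ≈ 0.19638.
Pooled p̂ = (328+304)/(1740+1548) = 632/3288 = 0.19221.
SE = √(p̂(1−p̂)(1/n₁+1/n₂)) = √(0.19221·0.80779·0.00122071) = √(0.000189537) = 0.01377.
z = (0.18851 − 0.19638)/0.01377 = -0.00787/0.01377 = -0.572.

z = -0.572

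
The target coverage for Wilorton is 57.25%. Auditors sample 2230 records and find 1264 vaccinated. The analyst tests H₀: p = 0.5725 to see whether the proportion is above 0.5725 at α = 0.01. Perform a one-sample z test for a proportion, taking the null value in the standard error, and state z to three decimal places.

z = -0.543

p̂ = 1264/2230 ≈ 0.566816.
Under H₀, SE = √(0.5725·0.4275/2230) = √(0.000109751) = 0.010476.
z = (0.566816 − 0.5725)/0.010476 = -0.005684/0.010476 = -0.543.
p-value = P(Z > -0.543) ≈ 0.7063; since p > α = 0.01, fail to reject H₀.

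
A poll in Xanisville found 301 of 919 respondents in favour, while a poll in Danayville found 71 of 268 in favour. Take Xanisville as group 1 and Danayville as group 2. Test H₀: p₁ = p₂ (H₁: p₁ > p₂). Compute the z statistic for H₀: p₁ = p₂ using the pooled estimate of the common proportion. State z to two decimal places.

p̂₁ = 301/919 = 0.3275, p̂₂ = 71/268 = 0.2649.
Pooled p̂ = (301+71)/(919+268) = 372/1187 = 0.3134.
SE = √(p̂(1−p̂)(1/n₁+1/n₂)) = √(0.3134·0.6866·0.00481948) = √(0.00103705) = 0.0322.
z = (0.3275 − 0.2649)/0.0322 = 0.0626/0.0322 = 1.94.

z = 1.94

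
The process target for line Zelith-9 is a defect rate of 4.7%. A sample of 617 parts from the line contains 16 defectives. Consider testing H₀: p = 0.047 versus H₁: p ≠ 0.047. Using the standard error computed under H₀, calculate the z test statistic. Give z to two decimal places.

p̂ = 16/617 ≈ 0.02593.
Under H₀, SE = √(0.047·0.953/617) = √(7.25948e-05) = 0.00852.
z = (0.02593 − 0.047)/0.00852 = -0.02107/0.00852 = -2.47.

z = -2.47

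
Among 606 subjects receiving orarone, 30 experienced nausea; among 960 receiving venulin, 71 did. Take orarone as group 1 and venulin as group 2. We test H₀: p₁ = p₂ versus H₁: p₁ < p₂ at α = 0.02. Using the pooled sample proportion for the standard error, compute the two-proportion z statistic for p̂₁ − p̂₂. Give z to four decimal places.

z = -1.9188

p̂₁ = 30/606 = 0.049505, p̂₂ = 71/960 = 0.073958.
Pooled p̂ = (30+71)/(606+960) = 101/1566 = 0.064496.
SE = √(0.0603359 × 0.00269183) = 0.012744.
z = (0.049505 − 0.073958)/0.012744 = -0.024453/0.012744 = -1.9188.
p-value = P(Z < -1.919) ≈ 0.0275; since p > α = 0.02, fail to reject H₀.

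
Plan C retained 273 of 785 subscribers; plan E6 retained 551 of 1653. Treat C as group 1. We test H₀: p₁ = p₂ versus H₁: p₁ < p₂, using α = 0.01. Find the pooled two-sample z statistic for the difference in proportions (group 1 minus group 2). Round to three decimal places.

p̂₁ = 273/785 = 0.34777, p̂₂ = 551/1653 = 0.33333.
Pooled p̂ = (273+551)/(785+1653) = 824/2438 = 0.33798.
SE = √(0.22375 × 0.00187885) = 0.02050.
z = (0.34777 − 0.33333)/0.02050 = 0.01444/0.02050 = 0.704.
p-value = P(Z < 0.704) ≈ 0.7593; since p > α = 0.01, fail to reject H₀.

z = 0.704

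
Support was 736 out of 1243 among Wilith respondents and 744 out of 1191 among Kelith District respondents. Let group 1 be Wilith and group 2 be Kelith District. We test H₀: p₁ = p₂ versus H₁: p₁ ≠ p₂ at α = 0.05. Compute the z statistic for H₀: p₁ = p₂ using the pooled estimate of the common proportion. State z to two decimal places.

z = -1.65

p̂₁ = 736/1243 ≈ 0.5921, p̂₂ = 744/1191 ≈ 0.6247.
Pooled p̂ = (736+744)/(1243+1191) = 1480/2434 = 0.6081.
SE = √(p̂(1−p̂)(1/n₁+1/n₂)) = √(0.6081·0.3919·0.00164414) = √(0.000391838) = 0.0198.
z = (0.5921 − 0.6247)/0.0198 = -0.0326/0.0198 = -1.65.
Two-sided p-value ≈ 2·Φ(−1.645) = 0.0999, so at α = 0.05 we fail to reject H₀.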